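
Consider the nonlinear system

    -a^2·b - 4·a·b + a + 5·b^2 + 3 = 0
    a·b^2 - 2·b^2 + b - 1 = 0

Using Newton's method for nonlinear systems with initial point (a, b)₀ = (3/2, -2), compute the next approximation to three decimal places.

(1.616, -0.487)

At (3/2, -2): F = (41.000, -5.000).
Jacobian J = [[-2·a·b - 4·b + 1, -a^2 - 4·a + 10·b], [b^2, 2·a·b - 4·b + 1]].
At the point, J = [[15.000, -28.250], [4.000, 3.000]] (det J = 158.000).
Solving J·Δ = −F gives Δ = (0.116, 1.513).
Then the next iterate is (a, b)₁ = (1.616, -0.487).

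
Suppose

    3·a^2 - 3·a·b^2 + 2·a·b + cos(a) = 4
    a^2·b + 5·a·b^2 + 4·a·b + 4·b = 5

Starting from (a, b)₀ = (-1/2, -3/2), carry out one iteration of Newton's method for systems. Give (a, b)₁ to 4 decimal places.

(-1.1375, 0.3772)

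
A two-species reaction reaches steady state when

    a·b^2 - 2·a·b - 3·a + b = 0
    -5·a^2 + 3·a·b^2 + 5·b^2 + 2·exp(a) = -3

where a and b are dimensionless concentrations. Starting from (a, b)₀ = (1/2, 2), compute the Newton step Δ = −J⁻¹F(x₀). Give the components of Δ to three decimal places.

(-0.498, -0.997)

At (1/2, 2): F = (0.500, 31.04744).
Jacobian J = [[b^2 - 2·b - 3, 2·a·b - 2·a + 1], [-10·a + 3·b^2 + 2·exp(a), 6·a·b + 10·b]].
At the point, J = [[-3.000, 2.000], [10.29744, 26.000]] (det J = -98.59489).
Solving J·Δ = −F gives Δ = (-0.498, -0.997).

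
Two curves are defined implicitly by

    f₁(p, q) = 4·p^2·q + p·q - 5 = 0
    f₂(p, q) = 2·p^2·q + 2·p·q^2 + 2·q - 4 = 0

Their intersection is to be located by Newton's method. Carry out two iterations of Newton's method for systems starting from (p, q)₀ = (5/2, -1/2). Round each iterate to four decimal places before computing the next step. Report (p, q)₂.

(-0.8853, -0.6319)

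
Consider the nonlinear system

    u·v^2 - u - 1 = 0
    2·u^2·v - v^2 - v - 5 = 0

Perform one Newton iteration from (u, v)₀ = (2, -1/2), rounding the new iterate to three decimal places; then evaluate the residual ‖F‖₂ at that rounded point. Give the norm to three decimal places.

5.543

At (2, -1/2): F = (-2.500, -8.750).
Jacobian J = [[v^2 - 1, 2·u·v], [4·u·v, 2·u^2 - 2·v - 1]].
At the point, J = [[-0.750, -2.000], [-4.000, 8.000]] (det J = -14.000).
Solving J·Δ = −F gives Δ = (-2.679, -0.246).
Then the next iterate is (u, v)₁ = (-0.679, -0.746).
Re-evaluating at (-0.679, -0.746): F = (-0.69887, -5.49839), so ‖F‖₂ = 5.543.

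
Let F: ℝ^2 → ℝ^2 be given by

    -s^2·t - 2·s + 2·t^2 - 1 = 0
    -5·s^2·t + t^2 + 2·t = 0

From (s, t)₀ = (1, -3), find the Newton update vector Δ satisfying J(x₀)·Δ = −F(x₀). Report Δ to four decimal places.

At (1, -3): F = (18.0000, 18.0000).
Jacobian J = [[-2·s·t - 2, -s^2 + 4·t], [-10·s·t, -5·s^2 + 2·t + 2]].
At the point, J = [[4.0000, -13.0000], [30.0000, -9.0000]] (det J = 354.0000).
Solving J·Δ = −F gives Δ = (-0.2034, 1.3220).

(-0.2034, 1.3220)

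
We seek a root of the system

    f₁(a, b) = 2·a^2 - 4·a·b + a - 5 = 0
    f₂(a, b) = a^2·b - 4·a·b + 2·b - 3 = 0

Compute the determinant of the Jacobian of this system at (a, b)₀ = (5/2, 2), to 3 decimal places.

14.750

J = [[4·a - 4·b + 1, -4·a], [2·a·b - 4·b, a^2 - 4·a + 2]].
At the point, J = [[3.000, -10.000], [2.000, -1.750]].
det J = 14.750.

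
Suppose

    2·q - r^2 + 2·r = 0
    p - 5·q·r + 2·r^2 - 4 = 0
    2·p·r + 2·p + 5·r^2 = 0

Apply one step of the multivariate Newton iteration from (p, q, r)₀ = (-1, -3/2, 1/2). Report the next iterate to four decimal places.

At (-1, -3/2, 1/2): F = (-2.2500, -0.7500, -1.7500).
Jacobian J = [[0, 2, -2·r + 2], [1, -5·r, -5·q + 4·r], [2·r + 2, 0, 2·p + 10·r]].
At the point, J = [[0.0000, 2.0000, 1.0000], [1.0000, -2.5000, 9.5000], [3.0000, 0.0000, 3.0000]] (det J = 58.5000).
Solving J·Δ = −F gives Δ = (0.2778, 0.9722, 0.3056).
Then the next iterate is (p, q, r)₁ = (-0.7222, -0.5278, 0.8056).

(-0.7222, -0.5278, 0.8056)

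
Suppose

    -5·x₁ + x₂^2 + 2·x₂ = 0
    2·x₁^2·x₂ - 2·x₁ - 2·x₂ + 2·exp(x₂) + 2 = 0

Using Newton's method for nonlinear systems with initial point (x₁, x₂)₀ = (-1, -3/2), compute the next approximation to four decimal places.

(-4.5862, 20.6809)

At (-1, -3/2): F = (4.2500, 4.446260).
Jacobian J = [[-5, 2·x₂ + 2], [4·x₁·x₂ - 2, 2·x₁^2 + 2·exp(x₂) - 2]].
At the point, J = [[-5.0000, -1.0000], [4.0000, 0.446260]] (det J = 1.768698).
Solving J·Δ = −F gives Δ = (-3.5862, 22.1809).
Then the next iterate is (x₁, x₂)₁ = (-4.5862, 20.6809).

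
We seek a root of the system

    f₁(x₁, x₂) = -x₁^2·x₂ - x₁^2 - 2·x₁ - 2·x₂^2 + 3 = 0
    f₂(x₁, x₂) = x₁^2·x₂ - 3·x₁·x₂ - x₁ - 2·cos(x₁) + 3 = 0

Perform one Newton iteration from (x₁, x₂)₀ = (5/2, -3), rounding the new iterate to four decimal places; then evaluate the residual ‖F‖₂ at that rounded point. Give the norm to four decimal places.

At (5/2, -3): F = (-7.5000, 5.852287).
Jacobian J = [[-2·x₁·x₂ - 2·x₁ - 2, -x₁^2 - 4·x₂], [2·x₁·x₂ - 3·x₂ + 2·sin(x₁) - 1, x₁^2 - 3·x₁]].
At the point, J = [[8.0000, 5.7500], [-5.803056, -1.2500]] (det J = 23.367570).
Solving J·Δ = −F gives Δ = (1.0389, -0.1410).
Then the next iterate is (x₁, x₂)₁ = (3.5389, -3.1410).
Re-evaluating at (3.5389, -3.1410): F = (3.003922, -4.684930), so ‖F‖₂ = 5.5653.

5.5653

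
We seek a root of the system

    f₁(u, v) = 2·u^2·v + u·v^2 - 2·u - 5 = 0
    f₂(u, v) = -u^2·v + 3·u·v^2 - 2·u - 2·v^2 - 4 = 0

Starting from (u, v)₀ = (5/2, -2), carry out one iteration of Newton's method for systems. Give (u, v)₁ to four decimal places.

(1.0987, -2.0894)

At (5/2, -2): F = (-25.0000, 25.5000).
Jacobian J = [[4·u·v + v^2 - 2, 2·u^2 + 2·u·v], [-2·u·v + 3·v^2 - 2, -u^2 + 6·u·v - 4·v]].
At the point, J = [[-18.0000, 2.5000], [20.0000, -28.2500]] (det J = 458.5000).
Solving J·Δ = −F gives Δ = (-1.4013, -0.0894).
Then the next iterate is (u, v)₁ = (1.0987, -2.0894).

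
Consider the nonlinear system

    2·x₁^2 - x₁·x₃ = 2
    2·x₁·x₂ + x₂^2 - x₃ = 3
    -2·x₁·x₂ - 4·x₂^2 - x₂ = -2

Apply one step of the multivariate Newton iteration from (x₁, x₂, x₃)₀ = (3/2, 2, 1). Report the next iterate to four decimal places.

(-1.7273, 1.5455, -9.0909)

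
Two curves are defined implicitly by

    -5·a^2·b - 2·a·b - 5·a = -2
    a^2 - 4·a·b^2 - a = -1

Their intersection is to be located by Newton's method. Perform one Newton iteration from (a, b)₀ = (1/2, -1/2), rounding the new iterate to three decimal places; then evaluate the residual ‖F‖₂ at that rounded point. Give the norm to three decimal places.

0.235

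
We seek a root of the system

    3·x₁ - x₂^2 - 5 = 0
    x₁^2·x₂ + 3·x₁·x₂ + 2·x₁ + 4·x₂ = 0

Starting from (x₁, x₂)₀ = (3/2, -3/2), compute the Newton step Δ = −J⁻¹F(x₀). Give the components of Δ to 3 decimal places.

(-0.184, 1.101)

At (3/2, -3/2): F = (-2.750, -13.125).
Jacobian J = [[3, -2·x₂], [2·x₁·x₂ + 3·x₂ + 2, x₁^2 + 3·x₁ + 4]].
At the point, J = [[3.000, 3.000], [-7.000, 10.750]] (det J = 53.250).
Solving J·Δ = −F gives Δ = (-0.184, 1.101).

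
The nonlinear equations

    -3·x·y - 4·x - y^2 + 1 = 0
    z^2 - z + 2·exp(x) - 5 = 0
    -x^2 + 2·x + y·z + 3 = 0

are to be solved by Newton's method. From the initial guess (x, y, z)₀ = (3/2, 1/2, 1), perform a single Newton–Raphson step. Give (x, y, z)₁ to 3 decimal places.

(1.640, -1.003, -4.214)

At (3/2, 1/2, 1): F = (-7.500, 3.96338, 4.250).
Jacobian J = [[-3·y - 4, -3·x - 2·y, 0], [2·exp(x), 0, 2·z - 1], [-2·x + 2, z, y]].
At the point, J = [[-5.500, -5.500, 0.000], [8.96338, 0.000, 1.000], [-1.000, 1.000, 0.500]] (det J = 35.64929).
Solving J·Δ = −F gives Δ = (0.140, -1.503, -5.214).
Then the next iterate is (x, y, z)₁ = (1.640, -1.003, -4.214).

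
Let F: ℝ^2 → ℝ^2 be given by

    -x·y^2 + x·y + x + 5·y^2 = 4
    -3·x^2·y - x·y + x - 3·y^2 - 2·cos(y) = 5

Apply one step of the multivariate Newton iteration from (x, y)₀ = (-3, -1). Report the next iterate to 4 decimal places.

(-2.4804, -0.8168)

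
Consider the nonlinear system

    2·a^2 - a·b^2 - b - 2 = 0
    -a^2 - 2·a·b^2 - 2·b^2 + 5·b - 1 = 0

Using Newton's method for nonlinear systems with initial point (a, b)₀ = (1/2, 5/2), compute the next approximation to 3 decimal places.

(9.974, -11.039)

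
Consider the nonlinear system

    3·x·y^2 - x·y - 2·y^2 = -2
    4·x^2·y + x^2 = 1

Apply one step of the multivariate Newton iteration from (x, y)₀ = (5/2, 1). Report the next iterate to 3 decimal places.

(1.687, 0.603)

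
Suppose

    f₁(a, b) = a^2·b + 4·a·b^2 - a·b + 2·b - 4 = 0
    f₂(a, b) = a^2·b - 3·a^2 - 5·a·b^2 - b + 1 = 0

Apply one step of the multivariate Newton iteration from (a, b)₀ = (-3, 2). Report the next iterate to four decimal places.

At (-3, 2): F = (-24.0000, 50.0000).
Jacobian J = [[2·a·b + 4·b^2 - b, a^2 + 8·a·b - a + 2], [2·a·b - 6·a - 5·b^2, a^2 - 10·a·b - 1]].
At the point, J = [[2.0000, -34.0000], [-14.0000, 68.0000]] (det J = -340.0000).
Solving J·Δ = −F gives Δ = (0.2000, -0.6941).
Then the next iterate is (a, b)₁ = (-2.8000, 1.3059).

(-2.8000, 1.3059)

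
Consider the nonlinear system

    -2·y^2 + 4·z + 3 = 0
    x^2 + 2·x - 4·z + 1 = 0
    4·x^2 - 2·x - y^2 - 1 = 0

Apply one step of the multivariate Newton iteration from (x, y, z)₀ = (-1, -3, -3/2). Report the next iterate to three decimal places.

(-0.650, -1.750, 0.000)

At (-1, -3, -3/2): F = (-21.000, 6.000, -4.000).
Jacobian J = [[0, -4·y, 4], [2·x + 2, 0, -4], [8·x - 2, -2·y, 0]].
At the point, J = [[0.000, 12.000, 4.000], [0.000, 0.000, -4.000], [-10.000, 6.000, 0.000]] (det J = 480.000).
Solving J·Δ = −F gives Δ = (0.350, 1.250, 1.500).
Then the next iterate is (x, y, z)₁ = (-0.650, -1.750, 0.000).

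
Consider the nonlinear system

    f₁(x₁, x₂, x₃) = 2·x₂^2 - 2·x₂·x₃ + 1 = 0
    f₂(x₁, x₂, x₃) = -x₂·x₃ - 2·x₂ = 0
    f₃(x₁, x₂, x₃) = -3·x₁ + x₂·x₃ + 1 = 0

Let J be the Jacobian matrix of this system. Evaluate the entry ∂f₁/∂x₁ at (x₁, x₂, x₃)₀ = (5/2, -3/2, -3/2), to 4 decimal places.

∂f₁/∂x₁ = 0.
At (5/2, -3/2, -3/2) this is 0.0000.

0.0000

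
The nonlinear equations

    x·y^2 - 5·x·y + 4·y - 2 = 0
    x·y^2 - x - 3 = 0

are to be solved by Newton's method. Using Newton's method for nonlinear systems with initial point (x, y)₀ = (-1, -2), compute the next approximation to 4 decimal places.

At (-1, -2): F = (-24.0000, -6.0000).
Jacobian J = [[y^2 - 5·y, 2·x·y - 5·x + 4], [y^2 - 1, 2·x·y]].
At the point, J = [[14.0000, 13.0000], [3.0000, 4.0000]] (det J = 17.0000).
Solving J·Δ = −F gives Δ = (1.0588, 0.7059).
Then the next iterate is (x, y)₁ = (0.0588, -1.2941).

(0.0588, -1.2941)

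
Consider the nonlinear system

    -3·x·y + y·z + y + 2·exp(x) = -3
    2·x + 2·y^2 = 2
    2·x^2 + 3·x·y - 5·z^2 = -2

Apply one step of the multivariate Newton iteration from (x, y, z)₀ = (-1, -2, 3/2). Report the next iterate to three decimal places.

At (-1, -2, 3/2): F = (-7.26424, 4.000, -1.250).
Jacobian J = [[-3·y + 2·exp(x), -3·x + z + 1, y], [2, 4·y, 0], [4·x + 3·y, 3·x, -10·z]].
At the point, J = [[6.73576, 5.500, -2.000], [2.000, -8.000, 0.000], [-10.000, -3.000, -15.000]] (det J = 1145.29107).
Solving J·Δ = −F gives Δ = (0.435, 0.609, -0.495).
Then the next iterate is (x, y, z)₁ = (-0.565, -1.391, 1.005).

(-0.565, -1.391, 1.005)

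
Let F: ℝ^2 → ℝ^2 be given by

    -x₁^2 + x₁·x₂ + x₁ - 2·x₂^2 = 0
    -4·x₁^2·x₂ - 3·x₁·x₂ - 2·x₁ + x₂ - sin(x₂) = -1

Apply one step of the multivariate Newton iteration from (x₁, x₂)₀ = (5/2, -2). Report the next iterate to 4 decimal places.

(2.1066, -0.6296)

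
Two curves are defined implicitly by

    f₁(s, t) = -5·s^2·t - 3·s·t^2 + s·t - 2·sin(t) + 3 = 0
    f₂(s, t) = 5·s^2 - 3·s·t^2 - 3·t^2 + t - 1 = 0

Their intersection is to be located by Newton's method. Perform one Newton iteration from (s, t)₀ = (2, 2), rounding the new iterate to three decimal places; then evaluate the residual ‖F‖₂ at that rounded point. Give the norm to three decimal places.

17.707

At (2, 2): F = (-58.81859, -15.000).
Jacobian J = [[-10·s·t - 3·t^2 + t, -5·s^2 - 6·s·t + s - 2·cos(t)], [10·s - 3·t^2, -6·s·t - 6·t + 1]].
At the point, J = [[-50.000, -41.16771], [8.000, -35.000]] (det J = 2079.34165).
Solving J·Δ = −F gives Δ = (-0.693, -0.587).
Then the next iterate is (s, t)₁ = (1.307, 1.413).
Re-evaluating at (1.307, 1.413): F = (-17.02569, -4.86401), so ‖F‖₂ = 17.707.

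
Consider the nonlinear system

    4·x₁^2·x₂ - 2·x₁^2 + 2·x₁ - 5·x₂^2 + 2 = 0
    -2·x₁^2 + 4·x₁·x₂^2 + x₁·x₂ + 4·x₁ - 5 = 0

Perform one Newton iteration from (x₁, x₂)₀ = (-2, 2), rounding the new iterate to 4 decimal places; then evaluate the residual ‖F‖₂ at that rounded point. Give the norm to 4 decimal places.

At (-2, 2): F = (2.0000, -57.0000).
Jacobian J = [[8·x₁·x₂ - 4·x₁ + 2, 4·x₁^2 - 10·x₂], [-4·x₁ + 4·x₂^2 + x₂ + 4, 8·x₁·x₂ + x₁]].
At the point, J = [[-22.0000, -4.0000], [30.0000, -34.0000]] (det J = 868.0000).
Solving J·Δ = −F gives Δ = (0.3410, -1.3756).
Then the next iterate is (x₁, x₂)₁ = (-1.6590, 0.6244).
Re-evaluating at (-1.6590, 0.6244): F = (-1.897842, -20.763654), so ‖F‖₂ = 20.8502.

20.8502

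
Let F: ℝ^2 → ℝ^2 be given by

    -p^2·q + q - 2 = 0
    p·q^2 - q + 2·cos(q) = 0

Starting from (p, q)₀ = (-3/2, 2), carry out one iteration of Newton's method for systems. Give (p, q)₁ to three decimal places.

(-0.902, 1.270)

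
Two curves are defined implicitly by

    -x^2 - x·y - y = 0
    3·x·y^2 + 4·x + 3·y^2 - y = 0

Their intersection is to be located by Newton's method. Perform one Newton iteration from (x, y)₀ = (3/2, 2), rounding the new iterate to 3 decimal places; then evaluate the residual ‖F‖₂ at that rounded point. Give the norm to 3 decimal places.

8.644

At (3/2, 2): F = (-7.250, 34.000).
Jacobian J = [[-2·x - y, -x - 1], [3·y^2 + 4, 6·x·y + 6·y - 1]].
At the point, J = [[-5.000, -2.500], [16.000, 29.000]] (det J = -105.000).
Solving J·Δ = −F gives Δ = (-1.193, -0.514).
Then the next iterate is (x, y)₁ = (0.307, 1.486).
Re-evaluating at (0.307, 1.486): F = (-2.03645, 8.40034), so ‖F‖₂ = 8.644.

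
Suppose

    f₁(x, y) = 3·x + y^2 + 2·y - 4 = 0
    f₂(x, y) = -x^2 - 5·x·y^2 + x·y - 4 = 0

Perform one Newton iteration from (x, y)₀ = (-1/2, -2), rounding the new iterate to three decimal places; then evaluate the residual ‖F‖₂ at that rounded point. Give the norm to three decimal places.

31.286

At (-1/2, -2): F = (-5.500, 6.750).
Jacobian J = [[3, 2·y + 2], [-2·x - 5·y^2 + y, -10·x·y + x]].
At the point, J = [[3.000, -2.000], [-21.000, -10.500]] (det J = -73.500).
Solving J·Δ = −F gives Δ = (0.969, -1.296).
Then the next iterate is (x, y)₁ = (0.469, -3.296).
Re-evaluating at (0.469, -3.296): F = (1.67862, -31.24096), so ‖F‖₂ = 31.286.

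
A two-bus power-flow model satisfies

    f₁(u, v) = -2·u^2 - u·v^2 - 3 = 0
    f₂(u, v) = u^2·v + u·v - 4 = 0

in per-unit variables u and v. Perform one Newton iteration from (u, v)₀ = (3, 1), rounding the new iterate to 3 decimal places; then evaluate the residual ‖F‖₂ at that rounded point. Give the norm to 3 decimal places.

6.916

At (3, 1): F = (-24.000, 8.000).
Jacobian J = [[-4·u - v^2, -2·u·v], [2·u·v + v, u^2 + u]].
At the point, J = [[-13.000, -6.000], [7.000, 12.000]] (det J = -114.000).
Solving J·Δ = −F gives Δ = (-2.105, 0.561).
Then the next iterate is (u, v)₁ = (0.895, 1.561).
Re-evaluating at (0.895, 1.561): F = (-6.78292, -1.35250), so ‖F‖₂ = 6.916.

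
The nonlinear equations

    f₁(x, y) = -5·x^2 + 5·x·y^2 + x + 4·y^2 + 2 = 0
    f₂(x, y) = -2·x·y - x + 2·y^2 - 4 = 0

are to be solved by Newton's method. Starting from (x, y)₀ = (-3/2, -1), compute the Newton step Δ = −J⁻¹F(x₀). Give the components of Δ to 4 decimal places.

At (-3/2, -1): F = (-14.2500, -3.5000).
Jacobian J = [[-10·x + 5·y^2 + 1, 10·x·y + 8·y], [-2·y - 1, -2·x + 4·y]].
At the point, J = [[21.0000, 7.0000], [1.0000, -1.0000]] (det J = -28.0000).
Solving J·Δ = −F gives Δ = (1.3839, -2.1161).

(1.3839, -2.1161)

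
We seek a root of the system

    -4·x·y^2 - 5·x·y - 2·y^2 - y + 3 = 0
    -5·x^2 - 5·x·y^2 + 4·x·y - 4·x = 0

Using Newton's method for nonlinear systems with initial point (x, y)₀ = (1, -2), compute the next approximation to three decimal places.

(0.265, -1.745)

At (1, -2): F = (-9.000, -37.000).
Jacobian J = [[-4·y^2 - 5·y, -8·x·y - 5·x - 4·y - 1], [-10·x - 5·y^2 + 4·y - 4, -10·x·y + 4·x]].
At the point, J = [[-6.000, 18.000], [-42.000, 24.000]] (det J = 612.000).
Solving J·Δ = −F gives Δ = (-0.735, 0.255).
Then the next iterate is (x, y)₁ = (0.265, -1.745).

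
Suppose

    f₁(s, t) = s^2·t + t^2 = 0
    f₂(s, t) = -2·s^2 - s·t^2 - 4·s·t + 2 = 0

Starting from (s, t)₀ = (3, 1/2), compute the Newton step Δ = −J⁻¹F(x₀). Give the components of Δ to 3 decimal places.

(-1.603, 0.006)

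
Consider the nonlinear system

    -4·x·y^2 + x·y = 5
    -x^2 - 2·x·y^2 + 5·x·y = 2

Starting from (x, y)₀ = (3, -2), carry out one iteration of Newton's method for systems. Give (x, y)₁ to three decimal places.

At (3, -2): F = (-59.000, -65.000).
Jacobian J = [[-4·y^2 + y, -8·x·y + x], [-2·x - 2·y^2 + 5·y, -4·x·y + 5·x]].
At the point, J = [[-18.000, 51.000], [-24.000, 39.000]] (det J = 522.000).
Solving J·Δ = −F gives Δ = (-1.943, 0.471).
Then the next iterate is (x, y)₁ = (1.057, -1.529).

(1.057, -1.529)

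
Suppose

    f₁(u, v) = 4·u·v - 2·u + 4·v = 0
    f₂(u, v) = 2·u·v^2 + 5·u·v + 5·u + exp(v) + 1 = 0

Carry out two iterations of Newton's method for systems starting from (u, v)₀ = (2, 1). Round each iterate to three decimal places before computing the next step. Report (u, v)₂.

(-0.096, 0.172)

At (2, 1): F = (8.000, 27.71828).
Jacobian J = [[4·v - 2, 4·u + 4], [2·v^2 + 5·v + 5, 4·u·v + 5·u + exp(v)]].
At the point, J = [[2.000, 12.000], [12.000, 20.71828]] (det J = -102.56344).
Solving J·Δ = −F gives Δ = (-1.627, -0.395).
Then the next iterate is (u, v)₁ = (0.373, 0.605).
Round to (0.373, 0.605) and repeat: F = (2.57666, 6.09763), J = [[0.420, 5.492], [8.75705, 4.59891]].
Δ = (-0.469, -0.433), so (u, v)₂ = (-0.096, 0.172).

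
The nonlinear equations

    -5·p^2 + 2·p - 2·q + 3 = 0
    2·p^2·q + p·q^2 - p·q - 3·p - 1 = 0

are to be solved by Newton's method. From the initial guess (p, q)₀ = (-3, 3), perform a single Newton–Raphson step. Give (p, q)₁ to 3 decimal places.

At (-3, 3): F = (-54.000, 44.000).
Jacobian J = [[-10·p + 2, -2], [4·p·q + q^2 - q - 3, 2·p^2 + 2·p·q - p]].
At the point, J = [[32.000, -2.000], [-33.000, 3.000]] (det J = 30.000).
Solving J·Δ = −F gives Δ = (2.467, 12.467).
Then the next iterate is (p, q)₁ = (-0.533, 15.467).

(-0.533, 15.467)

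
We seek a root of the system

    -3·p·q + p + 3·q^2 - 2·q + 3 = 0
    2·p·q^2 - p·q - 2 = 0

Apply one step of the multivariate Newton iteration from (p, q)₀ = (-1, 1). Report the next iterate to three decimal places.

At (-1, 1): F = (6.000, -3.000).
Jacobian J = [[-3·q + 1, -3·p + 6·q - 2], [2·q^2 - q, 4·p·q - p]].
At the point, J = [[-2.000, 7.000], [1.000, -3.000]] (det J = -1.000).
Solving J·Δ = −F gives Δ = (3.000, 0.000).
Then the next iterate is (p, q)₁ = (2.000, 1.000).

(2.000, 1.000)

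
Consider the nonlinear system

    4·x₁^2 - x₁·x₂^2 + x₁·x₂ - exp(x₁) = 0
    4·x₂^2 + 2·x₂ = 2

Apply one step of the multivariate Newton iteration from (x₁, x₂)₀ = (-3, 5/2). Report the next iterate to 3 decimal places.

(-1.852, 1.227)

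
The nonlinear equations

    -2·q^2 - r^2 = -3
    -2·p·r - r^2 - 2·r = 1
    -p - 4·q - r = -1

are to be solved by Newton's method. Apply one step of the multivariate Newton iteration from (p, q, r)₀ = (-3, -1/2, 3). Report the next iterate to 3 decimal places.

(-2.395, 0.303, 2.184)

At (-3, -1/2, 3): F = (-6.500, 2.000, 3.000).
Jacobian J = [[0, -4·q, -2·r], [-2·r, 0, -2·p - 2·r - 2], [-1, -4, -1]].
At the point, J = [[0.000, 2.000, -6.000], [-6.000, 0.000, -2.000], [-1.000, -4.000, -1.000]] (det J = -152.000).
Solving J·Δ = −F gives Δ = (0.605, 0.803, -0.816).
Then the next iterate is (p, q, r)₁ = (-2.395, 0.303, 2.184).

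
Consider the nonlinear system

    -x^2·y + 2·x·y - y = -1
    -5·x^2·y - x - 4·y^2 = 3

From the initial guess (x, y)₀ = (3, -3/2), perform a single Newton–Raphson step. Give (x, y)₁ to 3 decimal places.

At (3, -3/2): F = (7.000, 52.500).
Jacobian J = [[-2·x·y + 2·y, -x^2 + 2·x - 1], [-10·x·y - 1, -5·x^2 - 8·y]].
At the point, J = [[6.000, -4.000], [44.000, -33.000]] (det J = -22.000).
Solving J·Δ = −F gives Δ = (-0.955, 0.318).
Then the next iterate is (x, y)₁ = (2.045, -1.182).

(2.045, -1.182)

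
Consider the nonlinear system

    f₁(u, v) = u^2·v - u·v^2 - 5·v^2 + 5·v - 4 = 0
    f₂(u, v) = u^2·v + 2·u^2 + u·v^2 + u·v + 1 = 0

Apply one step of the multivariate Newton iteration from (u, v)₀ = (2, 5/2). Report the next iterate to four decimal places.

At (2, 5/2): F = (-25.2500, 36.5000).
Jacobian J = [[2·u·v - v^2, u^2 - 2·u·v - 10·v + 5], [2·u·v + 4·u + v^2 + v, u^2 + 2·u·v + u]].
At the point, J = [[3.7500, -26.0000], [26.7500, 16.0000]] (det J = 755.5000).
Solving J·Δ = −F gives Δ = (-0.7214, -1.0752).
Then the next iterate is (u, v)₁ = (1.2786, 1.4248).

(1.2786, 1.4248)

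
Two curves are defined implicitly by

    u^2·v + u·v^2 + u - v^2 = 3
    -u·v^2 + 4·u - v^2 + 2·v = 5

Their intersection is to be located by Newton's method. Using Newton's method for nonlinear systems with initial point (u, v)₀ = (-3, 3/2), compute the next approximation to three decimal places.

At (-3, 3/2): F = (-1.500, -9.500).
Jacobian J = [[2·u·v + v^2 + 1, u^2 + 2·u·v - 2·v], [-v^2 + 4, -2·u·v - 2·v + 2]].
At the point, J = [[-5.750, -3.000], [1.750, 8.000]] (det J = -40.750).
Solving J·Δ = −F gives Δ = (-0.994, 1.405).
Then the next iterate is (u, v)₁ = (-3.994, 2.905).

(-3.994, 2.905)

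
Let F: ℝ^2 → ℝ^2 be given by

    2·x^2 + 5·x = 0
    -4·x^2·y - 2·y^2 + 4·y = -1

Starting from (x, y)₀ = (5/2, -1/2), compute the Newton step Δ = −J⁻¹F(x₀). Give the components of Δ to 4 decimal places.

At (5/2, -1/2): F = (25.0000, 11.0000).
Jacobian J = [[4·x + 5, 0], [-8·x·y, -4·x^2 - 4·y + 4]].
At the point, J = [[15.0000, 0.0000], [10.0000, -19.0000]] (det J = -285.0000).
Solving J·Δ = −F gives Δ = (-1.6667, -0.2982).

(-1.6667, -0.2982)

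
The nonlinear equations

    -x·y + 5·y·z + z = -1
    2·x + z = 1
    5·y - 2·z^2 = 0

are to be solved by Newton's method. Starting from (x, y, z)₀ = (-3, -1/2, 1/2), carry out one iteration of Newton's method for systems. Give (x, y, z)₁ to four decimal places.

(4.3333, -3.1667, -7.6667)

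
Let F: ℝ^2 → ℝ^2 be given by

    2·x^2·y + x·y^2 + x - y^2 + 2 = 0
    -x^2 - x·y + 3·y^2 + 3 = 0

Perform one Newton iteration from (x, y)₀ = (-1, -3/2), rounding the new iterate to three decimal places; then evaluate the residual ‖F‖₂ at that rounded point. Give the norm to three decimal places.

2.675

At (-1, -3/2): F = (-6.500, 7.250).
Jacobian J = [[4·x·y + y^2 + 1, 2·x^2 + 2·x·y - 2·y], [-2·x - y, -x + 6·y]].
At the point, J = [[9.250, 8.000], [3.500, -8.000]] (det J = -102.000).
Solving J·Δ = −F gives Δ = (-0.059, 0.881).
Then the next iterate is (x, y)₁ = (-1.059, -0.619).
Re-evaluating at (-1.059, -0.619): F = (-1.23632, 2.37248), so ‖F‖₂ = 2.675.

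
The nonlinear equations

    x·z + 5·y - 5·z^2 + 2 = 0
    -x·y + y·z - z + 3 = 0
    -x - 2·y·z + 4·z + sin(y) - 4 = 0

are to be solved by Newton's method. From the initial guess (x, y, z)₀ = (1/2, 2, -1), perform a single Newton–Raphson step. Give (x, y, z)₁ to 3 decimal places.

(-0.800, 3.446, -2.431)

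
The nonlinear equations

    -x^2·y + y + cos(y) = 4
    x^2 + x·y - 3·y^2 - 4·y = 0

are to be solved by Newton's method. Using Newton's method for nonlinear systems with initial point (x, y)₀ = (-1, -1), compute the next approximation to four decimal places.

(10.4111, 30.2332)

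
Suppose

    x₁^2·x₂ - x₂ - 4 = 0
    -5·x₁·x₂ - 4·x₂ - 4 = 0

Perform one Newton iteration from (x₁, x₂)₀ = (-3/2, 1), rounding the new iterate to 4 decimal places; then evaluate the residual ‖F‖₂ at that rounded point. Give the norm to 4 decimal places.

40.5848

At (-3/2, 1): F = (-2.7500, -0.5000).
Jacobian J = [[2·x₁·x₂, x₁^2 - 1], [-5·x₂, -5·x₁ - 4]].
At the point, J = [[-3.0000, 1.2500], [-5.0000, 3.5000]] (det J = -4.2500).
Solving J·Δ = −F gives Δ = (-2.1176, -2.8824).
Then the next iterate is (x₁, x₂)₁ = (-3.6176, -1.8824).
Re-evaluating at (-3.6176, -1.8824): F = (-26.752625, -30.519251), so ‖F‖₂ = 40.5848.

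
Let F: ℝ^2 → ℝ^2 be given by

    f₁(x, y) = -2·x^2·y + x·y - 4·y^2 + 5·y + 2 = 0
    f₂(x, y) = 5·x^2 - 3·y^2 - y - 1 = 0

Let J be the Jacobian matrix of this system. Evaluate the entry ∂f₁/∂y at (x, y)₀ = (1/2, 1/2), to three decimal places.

1.000

∂f₁/∂y = -2·x^2 + x - 8·y + 5.
At (1/2, 1/2) this is 1.000.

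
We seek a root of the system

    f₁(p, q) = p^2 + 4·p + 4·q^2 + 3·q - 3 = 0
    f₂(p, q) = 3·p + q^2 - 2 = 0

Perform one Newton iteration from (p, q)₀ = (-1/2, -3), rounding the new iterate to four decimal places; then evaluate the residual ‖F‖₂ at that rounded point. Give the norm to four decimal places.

At (-1/2, -3): F = (22.2500, 5.5000).
Jacobian J = [[2·p + 4, 8·q + 3], [3, 2·q]].
At the point, J = [[3.0000, -21.0000], [3.0000, -6.0000]] (det J = 45.0000).
Solving J·Δ = −F gives Δ = (0.4000, 1.1167).
Then the next iterate is (p, q)₁ = (-0.1000, -1.8833).
Re-evaluating at (-0.1000, -1.8833): F = (5.147376, 1.246819), so ‖F‖₂ = 5.2962.

5.2962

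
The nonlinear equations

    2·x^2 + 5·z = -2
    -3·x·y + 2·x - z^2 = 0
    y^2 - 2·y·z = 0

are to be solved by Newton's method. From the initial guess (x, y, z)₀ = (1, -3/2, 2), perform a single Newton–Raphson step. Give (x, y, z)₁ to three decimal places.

At (1, -3/2, 2): F = (14.000, 2.500, 8.250).
Jacobian J = [[4·x, 0, 5], [-3·y + 2, -3·x, -2·z], [0, 2·y - 2·z, -2·y]].
At the point, J = [[4.000, 0.000, 5.000], [6.500, -3.000, -4.000], [0.000, -7.000, 3.000]] (det J = -375.500).
Solving J·Δ = −F gives Δ = (-1.283, 0.418, -1.774).
Then the next iterate is (x, y, z)₁ = (-0.283, -1.082, 0.226).

(-0.283, -1.082, 0.226)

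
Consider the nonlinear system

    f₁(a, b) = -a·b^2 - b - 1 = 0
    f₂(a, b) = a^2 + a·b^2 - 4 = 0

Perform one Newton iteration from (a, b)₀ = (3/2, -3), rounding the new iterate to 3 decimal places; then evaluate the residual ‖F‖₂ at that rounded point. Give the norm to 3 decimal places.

2.689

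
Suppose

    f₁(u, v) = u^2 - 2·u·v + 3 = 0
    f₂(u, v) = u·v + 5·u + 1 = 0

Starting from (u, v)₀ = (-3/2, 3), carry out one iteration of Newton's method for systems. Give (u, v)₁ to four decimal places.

At (-3/2, 3): F = (14.2500, -11.0000).
Jacobian J = [[2·u - 2·v, -2·u], [v + 5, u]].
At the point, J = [[-9.0000, 3.0000], [8.0000, -1.5000]] (det J = -10.5000).
Solving J·Δ = −F gives Δ = (1.1071, -1.4286).
Then the next iterate is (u, v)₁ = (-0.3929, 1.5714).

(-0.3929, 1.5714)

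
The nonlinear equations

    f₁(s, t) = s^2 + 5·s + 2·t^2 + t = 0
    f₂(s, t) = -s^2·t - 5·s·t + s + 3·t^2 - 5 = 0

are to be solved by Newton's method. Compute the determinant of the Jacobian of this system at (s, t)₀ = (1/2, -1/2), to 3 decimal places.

-30.500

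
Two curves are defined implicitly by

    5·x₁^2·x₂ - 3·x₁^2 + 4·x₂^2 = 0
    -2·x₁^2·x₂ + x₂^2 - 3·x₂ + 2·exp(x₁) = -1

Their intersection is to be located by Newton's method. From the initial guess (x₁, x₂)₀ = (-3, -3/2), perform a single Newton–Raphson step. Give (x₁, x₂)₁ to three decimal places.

(-2.021, -0.778)

At (-3, -3/2): F = (-85.500, 34.84957).
Jacobian J = [[10·x₁·x₂ - 6·x₁, 5·x₁^2 + 8·x₂], [-4·x₁·x₂ + 2·exp(x₁), -2·x₁^2 + 2·x₂ - 3]].
At the point, J = [[63.000, 33.000], [-17.90043, -24.000]] (det J = -921.28595).
Solving J·Δ = −F gives Δ = (0.979, 0.722).
Then the next iterate is (x₁, x₂)₁ = (-2.021, -0.778).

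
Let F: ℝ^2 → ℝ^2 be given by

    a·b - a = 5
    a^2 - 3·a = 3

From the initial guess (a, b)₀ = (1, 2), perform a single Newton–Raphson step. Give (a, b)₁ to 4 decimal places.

(-4.0000, 11.0000)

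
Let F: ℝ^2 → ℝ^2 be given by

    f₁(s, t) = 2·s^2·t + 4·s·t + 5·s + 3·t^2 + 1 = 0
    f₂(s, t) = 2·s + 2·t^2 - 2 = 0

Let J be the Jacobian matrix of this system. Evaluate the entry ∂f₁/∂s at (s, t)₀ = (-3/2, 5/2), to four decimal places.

0.0000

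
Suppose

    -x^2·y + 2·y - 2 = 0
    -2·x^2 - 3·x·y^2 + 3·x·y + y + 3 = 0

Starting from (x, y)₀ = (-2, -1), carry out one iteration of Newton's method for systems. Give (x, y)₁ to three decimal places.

(-2.167, -0.667)

At (-2, -1): F = (0.000, 6.000).
Jacobian J = [[-2·x·y, -x^2 + 2], [-4·x - 3·y^2 + 3·y, -6·x·y + 3·x + 1]].
At the point, J = [[-4.000, -2.000], [2.000, -17.000]] (det J = 72.000).
Solving J·Δ = −F gives Δ = (-0.167, 0.333).
Then the next iterate is (x, y)₁ = (-2.167, -0.667).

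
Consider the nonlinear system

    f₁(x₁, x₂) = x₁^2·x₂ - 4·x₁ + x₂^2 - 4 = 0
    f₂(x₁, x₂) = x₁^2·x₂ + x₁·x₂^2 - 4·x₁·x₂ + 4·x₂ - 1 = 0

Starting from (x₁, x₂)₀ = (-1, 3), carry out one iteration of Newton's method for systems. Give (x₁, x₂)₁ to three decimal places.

At (-1, 3): F = (12.000, 17.000).
Jacobian J = [[2·x₁·x₂ - 4, x₁^2 + 2·x₂], [2·x₁·x₂ + x₂^2 - 4·x₂, x₁^2 + 2·x₁·x₂ - 4·x₁ + 4]].
At the point, J = [[-10.000, 7.000], [-9.000, 3.000]] (det J = 33.000).
Solving J·Δ = −F gives Δ = (2.515, 1.879).
Then the next iterate is (x₁, x₂)₁ = (1.515, 4.879).

(1.515, 4.879)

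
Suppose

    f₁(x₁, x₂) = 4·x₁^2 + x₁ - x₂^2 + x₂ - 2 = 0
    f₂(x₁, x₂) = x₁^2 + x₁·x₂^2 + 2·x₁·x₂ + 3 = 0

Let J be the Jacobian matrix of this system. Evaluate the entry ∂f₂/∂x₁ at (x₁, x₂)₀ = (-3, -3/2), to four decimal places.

∂f₂/∂x₁ = 2·x₁ + x₂^2 + 2·x₂.
At (-3, -3/2) this is -6.7500.

-6.7500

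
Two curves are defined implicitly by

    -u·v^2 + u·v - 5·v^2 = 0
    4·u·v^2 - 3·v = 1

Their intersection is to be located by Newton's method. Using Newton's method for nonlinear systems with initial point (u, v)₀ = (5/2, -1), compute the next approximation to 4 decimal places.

(3.3333, -0.3333)

At (5/2, -1): F = (-10.0000, 12.0000).
Jacobian J = [[-v^2 + v, -2·u·v + u - 10·v], [4·v^2, 8·u·v - 3]].
At the point, J = [[-2.0000, 17.5000], [4.0000, -23.0000]] (det J = -24.0000).
Solving J·Δ = −F gives Δ = (0.8333, 0.6667).
Then the next iterate is (u, v)₁ = (3.3333, -0.3333).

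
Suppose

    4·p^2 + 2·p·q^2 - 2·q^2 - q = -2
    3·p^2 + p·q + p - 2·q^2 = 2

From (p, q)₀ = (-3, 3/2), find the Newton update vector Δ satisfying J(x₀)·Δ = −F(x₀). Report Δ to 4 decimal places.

(0.7476, 0.1568)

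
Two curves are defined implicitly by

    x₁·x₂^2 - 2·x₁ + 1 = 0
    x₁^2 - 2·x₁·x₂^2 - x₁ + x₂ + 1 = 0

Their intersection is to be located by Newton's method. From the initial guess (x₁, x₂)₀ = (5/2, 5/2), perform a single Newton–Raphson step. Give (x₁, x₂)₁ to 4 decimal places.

At (5/2, 5/2): F = (11.6250, -24.0000).
Jacobian J = [[x₂^2 - 2, 2·x₁·x₂], [2·x₁ - 2·x₂^2 - 1, -4·x₁·x₂ + 1]].
At the point, J = [[4.2500, 12.5000], [-8.5000, -24.0000]] (det J = 4.2500).
Solving J·Δ = −F gives Δ = (-4.9412, 0.7500).
Then the next iterate is (x₁, x₂)₁ = (-2.4412, 3.2500).

(-2.4412, 3.2500)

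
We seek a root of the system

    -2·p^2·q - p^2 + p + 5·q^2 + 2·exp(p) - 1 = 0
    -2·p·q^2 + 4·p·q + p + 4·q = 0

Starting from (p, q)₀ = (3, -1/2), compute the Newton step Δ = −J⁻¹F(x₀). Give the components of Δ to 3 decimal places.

At (3, -1/2): F = (43.42107, -6.500).
Jacobian J = [[-4·p·q - 2·p + 2·exp(p) + 1, -2·p^2 + 10·q], [-2·q^2 + 4·q + 1, -4·p·q + 4·p + 4]].
At the point, J = [[41.17107, -23.000], [-1.500, 22.000]] (det J = 871.26362).
Solving J·Δ = −F gives Δ = (-0.925, 0.232).

(-0.925, 0.232)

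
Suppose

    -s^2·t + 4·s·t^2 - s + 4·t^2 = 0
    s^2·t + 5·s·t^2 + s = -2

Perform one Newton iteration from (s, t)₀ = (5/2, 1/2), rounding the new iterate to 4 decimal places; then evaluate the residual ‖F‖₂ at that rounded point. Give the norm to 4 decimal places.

At (5/2, 1/2): F = (-2.1250, 10.7500).
Jacobian J = [[-2·s·t + 4·t^2 - 1, -s^2 + 8·s·t + 8·t], [2·s·t + 5·t^2 + 1, s^2 + 10·s·t]].
At the point, J = [[-2.5000, 7.7500], [4.7500, 18.7500]] (det J = -83.6875).
Solving J·Δ = −F gives Δ = (-1.4716, -0.2005).
Then the next iterate is (s, t)₁ = (1.0284, 0.2995).
Re-evaluating at (1.0284, 0.2995): F = (-0.617361, 3.806392), so ‖F‖₂ = 3.8561.

3.8561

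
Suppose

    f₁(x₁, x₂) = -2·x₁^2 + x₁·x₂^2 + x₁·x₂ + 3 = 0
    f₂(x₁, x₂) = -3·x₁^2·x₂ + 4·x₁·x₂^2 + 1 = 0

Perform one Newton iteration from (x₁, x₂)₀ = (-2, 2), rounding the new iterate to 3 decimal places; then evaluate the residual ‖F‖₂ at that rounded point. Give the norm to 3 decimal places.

At (-2, 2): F = (-17.000, -55.000).
Jacobian J = [[-4·x₁ + x₂^2 + x₂, 2·x₁·x₂ + x₁], [-6·x₁·x₂ + 4·x₂^2, -3·x₁^2 + 8·x₁·x₂]].
At the point, J = [[14.000, -10.000], [40.000, -44.000]] (det J = -216.000).
Solving J·Δ = −F gives Δ = (0.917, -0.417).
Then the next iterate is (x₁, x₂)₁ = (-1.083, 1.583).
Re-evaluating at (-1.083, 1.583): F = (-3.77404, -15.42556), so ‖F‖₂ = 15.881.

15.881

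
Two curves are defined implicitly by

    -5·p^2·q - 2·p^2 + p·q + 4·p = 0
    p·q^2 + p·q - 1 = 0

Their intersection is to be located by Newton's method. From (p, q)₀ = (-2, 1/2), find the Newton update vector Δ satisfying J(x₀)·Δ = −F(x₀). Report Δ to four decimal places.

(0.7211, -0.4898)

At (-2, 1/2): F = (-27.0000, -2.5000).
Jacobian J = [[-10·p·q - 4·p + q + 4, -5·p^2 + p], [q^2 + q, 2·p·q + p]].
At the point, J = [[22.5000, -22.0000], [0.7500, -4.0000]] (det J = -73.5000).
Solving J·Δ = −F gives Δ = (0.7211, -0.4898).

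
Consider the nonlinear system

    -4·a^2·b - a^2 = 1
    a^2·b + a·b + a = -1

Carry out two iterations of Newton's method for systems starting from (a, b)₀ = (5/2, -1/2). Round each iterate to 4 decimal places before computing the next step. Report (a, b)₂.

(4.8896, 0.0796)

At (5/2, -1/2): F = (5.2500, -0.8750).
Jacobian J = [[-8·a·b - 2·a, -4·a^2], [2·a·b + b + 1, a^2 + a]].
At the point, J = [[5.0000, -25.0000], [-2.0000, 8.7500]] (det J = -6.2500).
Solving J·Δ = −F gives Δ = (3.8500, 0.9800).
Then the next iterate is (a, b)₁ = (6.3500, 0.4800).
Round to (6.3500, 0.4800) and repeat: F = (-118.7417, 29.7528), J = [[-37.0840, -161.2900], [7.5760, 46.6725]].
Δ = (-1.4604, -0.4004), so (a, b)₂ = (4.8896, 0.0796).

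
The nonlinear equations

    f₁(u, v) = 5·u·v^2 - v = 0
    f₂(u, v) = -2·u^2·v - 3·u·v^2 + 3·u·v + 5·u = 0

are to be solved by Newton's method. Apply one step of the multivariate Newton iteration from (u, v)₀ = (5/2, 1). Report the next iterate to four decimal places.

At (5/2, 1): F = (11.5000, 0.0000).
Jacobian J = [[5·v^2, 10·u·v - 1], [-4·u·v - 3·v^2 + 3·v + 5, -2·u^2 - 6·u·v + 3·u]].
At the point, J = [[5.0000, 24.0000], [-5.0000, -20.0000]] (det J = 20.0000).
Solving J·Δ = −F gives Δ = (11.5000, -2.8750).
Then the next iterate is (u, v)₁ = (14.0000, -1.8750).

(14.0000, -1.8750)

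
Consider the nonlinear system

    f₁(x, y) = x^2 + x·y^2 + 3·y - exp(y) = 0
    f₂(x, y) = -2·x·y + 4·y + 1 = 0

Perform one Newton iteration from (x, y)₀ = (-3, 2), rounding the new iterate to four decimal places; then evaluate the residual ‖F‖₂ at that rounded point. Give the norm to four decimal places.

5.0706

At (-3, 2): F = (-4.389056, 21.0000).
Jacobian J = [[2·x + y^2, 2·x·y - exp(y) + 3], [-2·y, -2·x + 4]].
At the point, J = [[-2.0000, -16.389056], [-4.0000, 10.0000]] (det J = -85.556224).
Solving J·Δ = −F gives Δ = (3.5097, -0.6961).
Then the next iterate is (x, y)₁ = (0.5097, 1.3039).
Re-evaluating at (0.5097, 1.3039): F = (1.354428, 4.886404), so ‖F‖₂ = 5.0706.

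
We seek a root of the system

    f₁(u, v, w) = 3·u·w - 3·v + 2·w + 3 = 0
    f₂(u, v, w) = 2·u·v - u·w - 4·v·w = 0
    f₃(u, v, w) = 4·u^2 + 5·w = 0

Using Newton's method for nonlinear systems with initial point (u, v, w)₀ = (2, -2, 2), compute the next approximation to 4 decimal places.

(7.4286, -43.0000, -20.5714)

At (2, -2, 2): F = (25.0000, 4.0000, 26.0000).
Jacobian J = [[3·w, -3, 3·u + 2], [2·v - w, 2·u - 4·w, -u - 4·v], [8·u, 0, 5]].
At the point, J = [[6.0000, -3.0000, 8.0000], [-6.0000, -4.0000, 6.0000], [16.0000, 0.0000, 5.0000]] (det J = 14.0000).
Solving J·Δ = −F gives Δ = (5.4286, -41.0000, -22.5714).
Then the next iterate is (u, v, w)₁ = (7.4286, -43.0000, -20.5714).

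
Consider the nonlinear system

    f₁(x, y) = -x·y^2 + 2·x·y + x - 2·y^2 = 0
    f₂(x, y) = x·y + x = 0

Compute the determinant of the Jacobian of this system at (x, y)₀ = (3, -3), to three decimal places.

30.000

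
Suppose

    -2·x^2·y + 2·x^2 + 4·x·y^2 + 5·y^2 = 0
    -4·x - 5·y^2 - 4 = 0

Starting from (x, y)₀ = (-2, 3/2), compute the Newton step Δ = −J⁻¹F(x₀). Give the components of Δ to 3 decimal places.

(0.144, -0.522)

At (-2, 3/2): F = (-10.750, -7.250).
Jacobian J = [[-4·x·y + 4·x + 4·y^2, -2·x^2 + 8·x·y + 10·y], [-4, -10·y]].
At the point, J = [[13.000, -17.000], [-4.000, -15.000]] (det J = -263.000).
Solving J·Δ = −F gives Δ = (0.144, -0.522).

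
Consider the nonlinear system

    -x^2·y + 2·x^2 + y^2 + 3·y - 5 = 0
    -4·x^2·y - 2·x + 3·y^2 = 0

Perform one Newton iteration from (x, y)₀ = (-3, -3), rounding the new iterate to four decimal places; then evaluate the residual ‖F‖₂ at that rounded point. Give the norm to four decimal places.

At (-3, -3): F = (40.0000, 141.0000).
Jacobian J = [[-2·x·y + 4·x, -x^2 + 2·y + 3], [-8·x·y - 2, -4·x^2 + 6·y]].
At the point, J = [[-30.0000, -12.0000], [-74.0000, -54.0000]] (det J = 732.0000).
Solving J·Δ = −F gives Δ = (0.6393, 1.7350).
Then the next iterate is (x, y)₁ = (-2.3607, -1.2650).
Re-evaluating at (-2.3607, -1.2650): F = (11.000758, 37.720972), so ‖F‖₂ = 39.2923.

39.2923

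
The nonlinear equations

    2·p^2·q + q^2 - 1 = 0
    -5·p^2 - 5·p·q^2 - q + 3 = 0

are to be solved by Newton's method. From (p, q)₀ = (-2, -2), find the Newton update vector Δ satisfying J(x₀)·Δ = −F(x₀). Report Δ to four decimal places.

(0.6601, 0.6098)

At (-2, -2): F = (-13.0000, 25.0000).
Jacobian J = [[4·p·q, 2·p^2 + 2·q], [-10·p - 5·q^2, -10·p·q - 1]].
At the point, J = [[16.0000, 4.0000], [0.0000, -41.0000]] (det J = -656.0000).
Solving J·Δ = −F gives Δ = (0.6601, 0.6098).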